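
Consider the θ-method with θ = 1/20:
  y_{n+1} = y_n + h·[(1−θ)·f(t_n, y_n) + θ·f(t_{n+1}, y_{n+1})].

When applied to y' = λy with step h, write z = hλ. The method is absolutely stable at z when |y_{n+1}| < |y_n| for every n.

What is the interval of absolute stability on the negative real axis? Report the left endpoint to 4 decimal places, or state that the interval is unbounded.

Test eqn y'=λy, z=hλ:
  y_{n+1} = y_n + z·[19/20·y_n + 1/20·y_{n+1}] ⇒ (1 − 1/20z)y_{n+1} = (1 + 19/20z)y_n
  Hence R(z) = (1 + 19/20z)/(1 − 1/20z).

Solve |R(x)|<1 on ℝ⁻.
x=-1.45: |R|=0.3520
R=−1: 1+19/20x = −1+1/20x ⇒ -9/10x=2 ⇒ x=2/(-9/10)=-2.2222
Confirm numerically:
  x=-1.982: |R|=0.80329 <1
  x=-1.706: |R|=0.57192 <1
  x=-1.575: |R|=0.46002 <1
  x=-1.089: |R|=0.03277 <1
  x=-2.663: |R|=1.35009 >1
  x=-2.506: |R|=1.22696 >1
Stable set (-2.2222, 0).

z∈(-2.2222,0).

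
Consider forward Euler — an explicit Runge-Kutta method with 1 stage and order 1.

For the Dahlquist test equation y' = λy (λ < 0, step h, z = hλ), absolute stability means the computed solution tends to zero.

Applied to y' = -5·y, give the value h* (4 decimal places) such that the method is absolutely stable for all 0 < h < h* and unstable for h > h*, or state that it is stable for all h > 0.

(-2.0000,0); λ=-5 ⇒ h* = 0.4000.

With y'=λy (z=hλ):
  order 1, 1-stage ⇒ R(z)=1+z
  (e.g. R(-1.1)=-0.10000, |R|=0.10000)

Boundary: |R(x)|=1, x<0.
x=-1.1: |R|=0.1000
|R(-2.25)|=1.2500 |R(-0.98)|=0.0200 |R(-0.61)|=0.3900
Bisect:
  x_lo=-2.6775 |R|=1.6775  x_hi=-0.3628 |R|=0.6372
  mid=-1.52017 |R|=0.52017 →hi
  mid=-2.09885 |R|=1.09885 →lo
  mid=-1.80951 |R|=0.80951 →hi
  mid=-1.95418 |R|=0.95418 →hi
  mid=-2.02652 |R|=1.02652 →lo
  mid=-1.99035 |R|=0.99035 →hi
  mid=-2.00843 |R|=1.00843 →lo
  mid=-1.99939 |R|=0.99939 →hi
  mid=-2.00391 |R|=1.00391 →lo
  mid=-2.00165 |R|=1.00165 →lo
  ...
  [-2.00010,-1.99996] ⇒ x*=-2.0000
So |R|<1 on (-2.0000, 0).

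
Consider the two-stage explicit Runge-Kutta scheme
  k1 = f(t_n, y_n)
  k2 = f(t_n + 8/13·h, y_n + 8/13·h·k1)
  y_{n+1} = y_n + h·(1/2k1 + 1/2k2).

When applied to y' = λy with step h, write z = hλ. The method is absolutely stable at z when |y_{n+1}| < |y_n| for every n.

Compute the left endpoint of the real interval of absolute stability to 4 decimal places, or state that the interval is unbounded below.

On y'=λy, z=hλ:
  k1=λy_n ⇒ h·k1=z·y_n;  k2=λ(1+8/13z)y_n ⇒ h·k2=z(1+8/13z)y_n
  y_{n+1}/y_n = 1 + 1/2z + 1/2z(1+8/13z) = 1 + z + 4/13z²
  ⇒ R(z) = 1 + z + 4/13z².

Solve |R(x)|<1 on ℝ⁻.
x=-1.42: |R|=0.2004
R=1: x+4/13x²=0 ⇒ x=−13/4=-3.2500; min R=1−1/(4·4/13)=0.1875>−1
Confirm numerically:
  x=-3.100: |R|=0.85692 <1
  x=-2.307: |R|=0.33062 <1
  x=-2.298: |R|=0.32686 <1
  x=-3.718: |R|=1.53539 >1
  x=-3.619: |R|=1.41090 >1
  x=-3.300: |R|=1.05077 >1
Interval (-3.2500, 0).

z* = -3.2500.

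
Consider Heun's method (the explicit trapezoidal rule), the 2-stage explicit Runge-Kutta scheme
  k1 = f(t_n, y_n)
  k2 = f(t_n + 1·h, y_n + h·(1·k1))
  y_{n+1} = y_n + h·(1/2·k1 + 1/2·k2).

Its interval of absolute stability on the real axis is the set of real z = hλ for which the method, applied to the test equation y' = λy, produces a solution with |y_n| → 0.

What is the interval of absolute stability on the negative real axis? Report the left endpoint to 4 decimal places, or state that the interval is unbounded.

With y'=λy (z=hλ):
  order 2, 2-stage ⇒ R(z)=1+z+z^2/2
  (e.g. R(-0.54)=0.60580, |R|=0.60580)

Find x<0 with |R(x)|<1.
x=-0.54: |R|=0.6058
|R(-1.83)|=0.8445 |R(-0.91)|=0.5041 |R(-0.56)|=0.5968
Bisect:
  x_lo=-2.3862 |R|=1.4608  x_hi=-0.3775 |R|=0.6938
  mid=-1.38186 |R|=0.57291 →hi
  mid=-1.88404 |R|=0.89077 →hi
  mid=-2.13513 |R|=1.14427 →lo
  mid=-2.00959 |R|=1.00963 →lo
  mid=-1.94682 |R|=0.94823 →hi
  mid=-1.97820 |R|=0.97844 →hi
  mid=-1.99390 |R|=0.99391 →hi
  mid=-2.00174 |R|=1.00174 →lo
  ...
  [-2.00003,-1.99990] ⇒ x*=-2.0000
Stable set (-2.0000, 0).

z∈(-2.0000,0).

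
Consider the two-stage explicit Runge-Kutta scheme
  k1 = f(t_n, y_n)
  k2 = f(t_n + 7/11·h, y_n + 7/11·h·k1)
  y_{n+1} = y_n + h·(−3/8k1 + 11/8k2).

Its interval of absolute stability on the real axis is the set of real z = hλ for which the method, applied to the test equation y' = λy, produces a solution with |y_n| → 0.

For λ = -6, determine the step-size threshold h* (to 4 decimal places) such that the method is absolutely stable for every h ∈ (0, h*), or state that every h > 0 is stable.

(-1.1429,0); λ=-6 ⇒ h* = (8/7)/6 = 0.1905.

Set f=λy, z=hλ:
  k1=λy_n ⇒ h·k1=z·y_n;  k2=λ(1+7/11z)y_n ⇒ h·k2=z(1+7/11z)y_n
  y_{n+1}/y_n = 1 − 3/8z + 11/8z(1+7/11z) = 1 + z + 7/8z²
  ⇒ R(z) = 1 + z + 7/8z².

Boundary: |R(x)|=1, x<0.
x=-1.73: |R|=1.8888
R=1: x+7/8x²=0 ⇒ x=−8/7=-1.1429; min R=1−1/(4·7/8)=0.7143>−1
Confirm numerically:
  x=-0.960: |R|=0.84640 <1
  x=-0.939: |R|=0.83251 <1
  x=-0.535: |R|=0.71545 <1
  x=-0.523: |R|=0.71634 <1
  x=-1.405: |R|=1.32227 >1
  x=-1.377: |R|=1.28211 >1
  x=-1.193: |R|=1.05234 >1
So |R|<1 on (-1.1429, 0).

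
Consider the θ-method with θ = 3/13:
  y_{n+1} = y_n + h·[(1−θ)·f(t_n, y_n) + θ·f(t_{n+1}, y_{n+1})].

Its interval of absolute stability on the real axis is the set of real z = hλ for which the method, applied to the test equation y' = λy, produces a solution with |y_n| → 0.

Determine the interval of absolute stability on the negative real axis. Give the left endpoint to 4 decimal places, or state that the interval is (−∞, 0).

(-3.7143, 0).

With y'=λy (z=hλ):
  y_{n+1} = y_n + z·[10/13·y_n + 3/13·y_{n+1}] ⇒ (1 − 3/13z)y_{n+1} = (1 + 10/13z)y_n
  Hence R(z) = (1 + 10/13z)/(1 − 3/13z).

Find x<0 with |R(x)|<1.
x=-1.28: |R|=0.0119
R=−1: 1+10/13x = −1+3/13x ⇒ -7/13x=2 ⇒ x=2/(-7/13)=-3.7143
Confirm numerically:
  x=-3.582: |R|=0.96100 <1
  x=-3.562: |R|=0.95499 <1
  x=-3.467: |R|=0.92603 <1
  x=-3.210: |R|=0.84401 <1
  x=-4.269: |R|=1.15046 >1
  x=-4.174: |R|=1.12609 >1
Stable set (-3.7143, 0).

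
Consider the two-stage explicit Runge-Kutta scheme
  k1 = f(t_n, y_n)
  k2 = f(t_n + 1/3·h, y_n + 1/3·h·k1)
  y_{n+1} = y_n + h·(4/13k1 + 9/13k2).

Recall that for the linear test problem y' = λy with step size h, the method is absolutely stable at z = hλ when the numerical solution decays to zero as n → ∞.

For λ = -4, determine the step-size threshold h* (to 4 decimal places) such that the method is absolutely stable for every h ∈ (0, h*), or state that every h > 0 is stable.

(-4.3333,0); λ=-4 ⇒ h* = (13/3)/4 = 1.0833.

Set f=λy, z=hλ:
  k1=λy_n ⇒ h·k1=z·y_n;  k2=λ(1+1/3z)y_n ⇒ h·k2=z(1+1/3z)y_n
  y_{n+1}/y_n = 1 + 4/13z + 9/13z(1+1/3z) = 1 + z + 3/13z²
  so R(z) = 1 + z + 3/13z².

Need |R(x)|<1, x<0.
x=-0.82: |R|=0.3352
R=1: x+3/13x²=0 ⇒ x=−13/3=-4.3333; min R=1−1/(4·3/13)=-0.0833>−1
Confirm numerically:
  x=-4.131: |R|=0.80711 <1
  x=-3.965: |R|=0.66298 <1
  x=-2.551: |R|=0.04925 <1
  x=-4.787: |R|=1.50116 >1
  x=-4.467: |R|=1.13779 >1
Stable set (-4.3333, 0).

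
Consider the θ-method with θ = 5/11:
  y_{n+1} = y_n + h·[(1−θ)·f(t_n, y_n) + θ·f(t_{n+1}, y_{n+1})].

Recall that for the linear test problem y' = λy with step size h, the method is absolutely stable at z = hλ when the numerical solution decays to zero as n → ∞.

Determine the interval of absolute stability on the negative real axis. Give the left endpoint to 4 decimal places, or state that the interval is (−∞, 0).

Test eqn y'=λy, z=hλ:
  y_{n+1} = y_n + z·[6/11·y_n + 5/11·y_{n+1}] ⇒ (1 − 5/11z)y_{n+1} = (1 + 6/11z)y_n
  ⇒ R(z) = (1 + 6/11z)/(1 − 5/11z).

Find x<0 with |R(x)|<1.
x=-1.4: |R|=0.1444
R=−1: 1+6/11x = −1+5/11x ⇒ -1/11x=2 ⇒ x=2/(-1/11)=-22.0000
Confirm numerically:
  x=-18.937: |R|=0.97102 <1
  x=-14.636: |R|=0.91252 <1
  x=-12.825: |R|=0.87787 <1
  x=-22.575: |R|=1.00464 >1
  x=-22.473: |R|=1.00383 >1
  x=-22.109: |R|=1.00090 >1
Interval (-22.0000, 0).

(-22.0000, 0).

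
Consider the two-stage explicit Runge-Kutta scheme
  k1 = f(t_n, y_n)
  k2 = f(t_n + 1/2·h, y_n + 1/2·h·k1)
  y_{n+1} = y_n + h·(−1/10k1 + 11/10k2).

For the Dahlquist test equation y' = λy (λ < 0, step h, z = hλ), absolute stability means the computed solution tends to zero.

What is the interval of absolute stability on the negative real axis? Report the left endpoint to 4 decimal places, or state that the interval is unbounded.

(-1.8182, 0).

With y'=λy (z=hλ):
  k1=λy_n ⇒ h·k1=z·y_n;  k2=λ(1+1/2z)y_n ⇒ h·k2=z(1+1/2z)y_n
  y_{n+1}/y_n = 1 − 1/10z + 11/10z(1+1/2z) = 1 + z + 11/20z²
  R(z) = 1 + z + 11/20z².

Boundary: |R(x)|=1, x<0.
x=-0.62: |R|=0.5914
R=1: x+11/20x²=0 ⇒ x=−20/11=-1.8182; min R=1−1/(4·11/20)=0.5455>−1
Confirm numerically:
  x=-1.519: |R|=0.75005 <1
  x=-1.427: |R|=0.69298 <1
  x=-0.848: |R|=0.54751 <1
  x=-2.169: |R|=1.41851 >1
  x=-2.089: |R|=1.31116 >1
So |R|<1 on (-1.8182, 0).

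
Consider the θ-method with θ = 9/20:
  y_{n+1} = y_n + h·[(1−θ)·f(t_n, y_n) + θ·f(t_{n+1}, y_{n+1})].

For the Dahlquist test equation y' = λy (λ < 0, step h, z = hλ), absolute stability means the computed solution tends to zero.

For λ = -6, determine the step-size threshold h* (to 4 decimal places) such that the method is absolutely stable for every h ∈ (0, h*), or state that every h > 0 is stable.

Set f=λy, z=hλ:
  y_{n+1} = y_n + z·[11/20·y_n + 9/20·y_{n+1}] ⇒ (1 − 9/20z)y_{n+1} = (1 + 11/20z)y_n
  Hence R(z) = (1 + 11/20z)/(1 − 9/20z).

Solve |R(x)|<1 on ℝ⁻.
x=-1.11: |R|=0.2598
R=−1: 1+11/20x = −1+9/20x ⇒ -1/10x=2 ⇒ x=2/(-1/10)=-20.0000
Confirm numerically:
  x=-16.737: |R|=0.96175 <1
  x=-16.393: |R|=0.95694 <1
  x=-15.403: |R|=0.94204 <1
  x=-20.539: |R|=1.00526 >1
  x=-20.291: |R|=1.00287 >1
  x=-20.128: |R|=1.00127 >1
Stable set (-20.0000, 0).

(-20.0000,0); λ=-6 ⇒ h* = (20)/6 = 3.3333.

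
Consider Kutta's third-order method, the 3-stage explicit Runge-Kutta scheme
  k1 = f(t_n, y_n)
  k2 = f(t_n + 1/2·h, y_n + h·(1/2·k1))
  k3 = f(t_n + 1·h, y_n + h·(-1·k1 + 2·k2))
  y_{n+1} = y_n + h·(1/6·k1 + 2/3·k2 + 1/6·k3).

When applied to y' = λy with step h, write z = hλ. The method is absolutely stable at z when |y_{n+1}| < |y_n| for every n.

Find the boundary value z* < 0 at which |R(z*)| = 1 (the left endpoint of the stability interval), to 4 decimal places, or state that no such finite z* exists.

Test eqn y'=λy, z=hλ:
  order 3, 3-stage ⇒ R(z)=1+z+z^2/2+z^3/6
  (e.g. R(-1.33)=0.16234, |R|=0.16234)

Boundary: |R(x)|=1, x<0.
x=-1.33: |R|=0.1623
|R(-2.47)|=0.9311 |R(-1.65)|=0.0374 |R(-0.54)|=0.5796
Bisect:
  x_lo=-3.2771 |R|=2.7731  x_hi=-0.0878 |R|=0.9159
  mid=-1.68247 |R|=0.06088 →hi
  mid=-2.47979 |R|=0.94663 →hi
  mid=-2.87845 |R|=1.71059 →lo
  mid=-2.67912 |R|=1.29525 →lo
  mid=-2.57945 |R|=1.11309 →lo
  mid=-2.52962 |R|=1.02796 →lo
  mid=-2.50470 |R|=0.98683 →hi
  mid=-2.51716 |R|=1.00728 →lo
  ...
  [-2.51288,-2.51268] ⇒ x*=-2.5127
Interval (-2.5127, 0).

z* = -2.5127.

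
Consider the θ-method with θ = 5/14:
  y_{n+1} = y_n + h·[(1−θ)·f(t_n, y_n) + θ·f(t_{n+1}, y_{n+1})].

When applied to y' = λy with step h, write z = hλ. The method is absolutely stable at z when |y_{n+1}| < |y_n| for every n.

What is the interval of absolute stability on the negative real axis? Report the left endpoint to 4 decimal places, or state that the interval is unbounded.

With y'=λy (z=hλ):
  y_{n+1} = y_n + z·[9/14·y_n + 5/14·y_{n+1}] ⇒ (1 − 5/14z)y_{n+1} = (1 + 9/14z)y_n
  R(z) = (1 + 9/14z)/(1 − 5/14z).

Find x<0 with |R(x)|<1.
x=-1.04: |R|=0.2417
R=−1: 1+9/14x = −1+5/14x ⇒ -2/7x=2 ⇒ x=2/(-2/7)=-7.0000
Confirm numerically:
  x=-6.118: |R|=0.92088 <1
  x=-4.286: |R|=0.69359 <1
  x=-3.531: |R|=0.56165 <1
  x=-3.301: |R|=0.51496 <1
  x=-7.403: |R|=1.03160 >1
  x=-7.372: |R|=1.02926 >1
  x=-7.267: |R|=1.02122 >1
Stable set (-7.0000, 0).

(-7.0000, 0).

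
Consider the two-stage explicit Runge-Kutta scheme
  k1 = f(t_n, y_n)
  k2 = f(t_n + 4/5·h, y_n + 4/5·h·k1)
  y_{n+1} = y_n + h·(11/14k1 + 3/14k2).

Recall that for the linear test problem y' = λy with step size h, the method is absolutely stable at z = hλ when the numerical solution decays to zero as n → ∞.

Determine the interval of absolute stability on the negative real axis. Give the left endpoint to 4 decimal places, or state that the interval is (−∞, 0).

z∈(-5.8333,0).

With y'=λy (z=hλ):
  k1=λy_n ⇒ h·k1=z·y_n;  k2=λ(1+4/5z)y_n ⇒ h·k2=z(1+4/5z)y_n
  y_{n+1}/y_n = 1 + 11/14z + 3/14z(1+4/5z) = 1 + z + 6/35z²
  Hence R(z) = 1 + z + 6/35z².

Solve |R(x)|<1 on ℝ⁻.
x=-0.86: |R|=0.2668
R=1: x+6/35x²=0 ⇒ x=−35/6=-5.8333; min R=1−1/(4·6/35)=-0.4583>−1
Confirm numerically:
  x=-5.691: |R|=0.86114 <1
  x=-4.451: |R|=0.05476 <1
  x=-3.092: |R|=0.45306 <1
  x=-6.238: |R|=1.43274 >1
  x=-5.993: |R|=1.16404 >1
  x=-5.872: |R|=1.03892 >1
Interval (-5.8333, 0).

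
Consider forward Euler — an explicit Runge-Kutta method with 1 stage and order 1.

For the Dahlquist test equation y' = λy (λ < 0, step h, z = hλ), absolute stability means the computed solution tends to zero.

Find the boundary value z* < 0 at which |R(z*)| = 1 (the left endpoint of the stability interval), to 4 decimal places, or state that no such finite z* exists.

Test eqn y'=λy, z=hλ:
  order 1, 1-stage ⇒ R(z)=1+z
  (e.g. R(-1.48)=-0.48000, |R|=0.48000)

Boundary: |R(x)|=1, x<0.
x=-1.48: |R|=0.4800
|R(-1.54)|=0.5400 |R(-1.4)|=0.4000
Bisect:
  x_lo=-2.3038 |R|=1.3038  x_hi=-0.1929 |R|=0.8071
  mid=-1.24838 |R|=0.24838 →hi
  mid=-1.77610 |R|=0.77610 →hi
  mid=-2.03996 |R|=1.03996 →lo
  mid=-1.90803 |R|=0.90803 →hi
  mid=-1.97400 |R|=0.97400 →hi
  mid=-2.00698 |R|=1.00698 →lo
  mid=-1.99049 |R|=0.99049 →hi
  ...
  [-2.00002,-1.99990] ⇒ x*=-2.0000
So |R|<1 on (-2.0000, 0).

left endpoint -2.0000.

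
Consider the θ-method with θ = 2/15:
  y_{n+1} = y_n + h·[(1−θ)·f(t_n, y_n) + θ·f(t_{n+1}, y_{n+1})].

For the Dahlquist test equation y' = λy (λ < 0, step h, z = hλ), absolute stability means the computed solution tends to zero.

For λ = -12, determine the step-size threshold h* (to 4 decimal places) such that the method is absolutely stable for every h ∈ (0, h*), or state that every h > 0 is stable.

With y'=λy (z=hλ):
  y_{n+1} = y_n + z·[13/15·y_n + 2/15·y_{n+1}] ⇒ (1 − 2/15z)y_{n+1} = (1 + 13/15z)y_n
  so R(z) = (1 + 13/15z)/(1 − 2/15z).

Boundary: |R(x)|=1, x<0.
x=-0.92: |R|=0.1805
R=−1: 1+13/15x = −1+2/15x ⇒ -11/15x=2 ⇒ x=2/(-11/15)=-2.7273
Confirm numerically:
  x=-2.205: |R|=0.70402 <1
  x=-2.020: |R|=0.59139 <1
  x=-1.955: |R|=0.55077 <1
  x=-1.251: |R|=0.07216 <1
  x=-3.060: |R|=1.17330 >1
  x=-2.839: |R|=1.05944 >1
Interval (-2.7273, 0).

(-2.7273,0); λ=-12 ⇒ h* = (30/11)/12 = 0.2273.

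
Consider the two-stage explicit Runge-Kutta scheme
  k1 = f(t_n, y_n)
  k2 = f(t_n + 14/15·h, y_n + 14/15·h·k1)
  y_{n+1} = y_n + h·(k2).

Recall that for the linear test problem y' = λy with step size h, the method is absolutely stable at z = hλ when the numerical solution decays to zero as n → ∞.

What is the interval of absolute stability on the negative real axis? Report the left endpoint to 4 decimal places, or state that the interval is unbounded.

z∈(-1.0714,0).

Test eqn y'=λy, z=hλ:
  k1=λy_n ⇒ h·k1=z·y_n;  k2=λ(1+14/15z)y_n ⇒ h·k2=z(1+14/15z)y_n
  y_{n+1}/y_n = 1 + z(1+14/15z) = 1 + z + 14/15z²
  ⇒ R(z) = 1 + z + 14/15z².

Need |R(x)|<1, x<0.
x=-1.66: |R|=1.9119
R=1: x+14/15x²=0 ⇒ x=−15/14=-1.0714; min R=1−1/(4·14/15)=0.7321>−1
Confirm numerically:
  x=-0.966: |R|=0.90495 <1
  x=-0.939: |R|=0.88394 <1
  x=-0.822: |R|=0.80864 <1
  x=-0.460: |R|=0.73749 <1
  x=-1.343: |R|=1.34041 >1
  x=-1.334: |R|=1.32692 >1
Stable set (-1.0714, 0).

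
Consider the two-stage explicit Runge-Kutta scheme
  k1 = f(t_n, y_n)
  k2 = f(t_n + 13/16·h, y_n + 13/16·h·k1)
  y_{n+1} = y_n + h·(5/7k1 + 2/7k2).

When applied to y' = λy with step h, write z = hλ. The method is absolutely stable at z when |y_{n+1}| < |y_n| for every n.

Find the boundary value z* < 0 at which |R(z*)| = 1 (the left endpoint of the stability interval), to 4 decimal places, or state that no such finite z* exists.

z* = -4.3077.

Test eqn y'=λy, z=hλ:
  k1=λy_n ⇒ h·k1=z·y_n;  k2=λ(1+13/16z)y_n ⇒ h·k2=z(1+13/16z)y_n
  y_{n+1}/y_n = 1 + 5/7z + 2/7z(1+13/16z) = 1 + z + 13/56z²
  R(z) = 1 + z + 13/56z².

Boundary: |R(x)|=1, x<0.
x=-1.12: |R|=0.1712
R=1: x+13/56x²=0 ⇒ x=−56/13=-4.3077; min R=1−1/(4·13/56)=-0.0769>−1
Confirm numerically:
  x=-4.161: |R|=0.85830 <1
  x=-2.963: |R|=0.07507 <1
  x=-2.597: |R|=0.03133 <1
  x=-1.961: |R|=0.06829 <1
  x=-4.876: |R|=1.64328 >1
  x=-4.522: |R|=1.22497 >1
Interval (-4.3077, 0).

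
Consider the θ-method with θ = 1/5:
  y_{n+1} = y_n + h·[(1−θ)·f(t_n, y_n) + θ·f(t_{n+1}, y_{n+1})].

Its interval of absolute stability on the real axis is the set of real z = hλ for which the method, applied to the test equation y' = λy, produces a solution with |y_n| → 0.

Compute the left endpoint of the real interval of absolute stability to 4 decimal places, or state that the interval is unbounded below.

z* = -3.3333.

Set f=λy, z=hλ:
  y_{n+1} = y_n + z·[4/5·y_n + 1/5·y_{n+1}] ⇒ (1 − 1/5z)y_{n+1} = (1 + 4/5z)y_n
  ⇒ R(z) = (1 + 4/5z)/(1 − 1/5z).

Solve |R(x)|<1 on ℝ⁻.
x=-0.4: |R|=0.6296
R=−1: 1+4/5x = −1+1/5x ⇒ -3/5x=2 ⇒ x=2/(-3/5)=-3.3333
Confirm numerically:
  x=-2.120: |R|=0.48876 <1
  x=-2.017: |R|=0.43722 <1
  x=-1.569: |R|=0.19425 <1
  x=-3.910: |R|=1.19416 >1
  x=-3.444: |R|=1.03932 >1
Stable set (-3.3333, 0).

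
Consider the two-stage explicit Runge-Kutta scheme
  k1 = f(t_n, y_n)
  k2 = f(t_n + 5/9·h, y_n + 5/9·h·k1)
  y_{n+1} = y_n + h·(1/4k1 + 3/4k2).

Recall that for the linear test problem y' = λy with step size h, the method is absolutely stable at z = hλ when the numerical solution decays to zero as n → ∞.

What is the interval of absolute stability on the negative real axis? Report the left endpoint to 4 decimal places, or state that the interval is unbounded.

(-2.4000, 0).

Test eqn y'=λy, z=hλ:
  k1=λy_n ⇒ h·k1=z·y_n;  k2=λ(1+5/9z)y_n ⇒ h·k2=z(1+5/9z)y_n
  y_{n+1}/y_n = 1 + 1/4z + 3/4z(1+5/9z) = 1 + z + 5/12z²
  R(z) = 1 + z + 5/12z².

Boundary: |R(x)|=1, x<0.
x=-1.45: |R|=0.4260
R=1: x+5/12x²=0 ⇒ x=−12/5=-2.4000; min R=1−1/(4·5/12)=0.4000>−1
Confirm numerically:
  x=-2.224: |R|=0.83691 <1
  x=-2.103: |R|=0.73975 <1
  x=-2.026: |R|=0.68428 <1
  x=-2.982: |R|=1.72314 >1
  x=-2.839: |R|=1.51930 >1
  x=-2.833: |R|=1.51112 >1
Interval (-2.4000, 0).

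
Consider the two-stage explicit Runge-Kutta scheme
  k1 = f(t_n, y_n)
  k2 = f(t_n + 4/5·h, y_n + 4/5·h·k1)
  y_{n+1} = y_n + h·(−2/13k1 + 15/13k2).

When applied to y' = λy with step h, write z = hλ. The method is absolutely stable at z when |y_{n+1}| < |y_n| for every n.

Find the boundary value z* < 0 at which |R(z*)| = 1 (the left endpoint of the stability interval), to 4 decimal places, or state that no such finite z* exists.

z* = -1.0833.

Set f=λy, z=hλ:
  k1=λy_n ⇒ h·k1=z·y_n;  k2=λ(1+4/5z)y_n ⇒ h·k2=z(1+4/5z)y_n
  y_{n+1}/y_n = 1 − 2/13z + 15/13z(1+4/5z) = 1 + z + 12/13z²
  R(z) = 1 + z + 12/13z².

Boundary: |R(x)|=1, x<0.
x=-1.11: |R|=1.0273
R=1: x+12/13x²=0 ⇒ x=−13/12=-1.0833; min R=1−1/(4·12/13)=0.7292>−1
Confirm numerically:
  x=-0.882: |R|=0.83608 <1
  x=-0.819: |R|=0.80016 <1
  x=-0.651: |R|=0.74020 <1
  x=-0.650: |R|=0.74000 <1
  x=-1.314: |R|=1.27978 >1
  x=-1.282: |R|=1.23510 >1
Interval (-1.0833, 0).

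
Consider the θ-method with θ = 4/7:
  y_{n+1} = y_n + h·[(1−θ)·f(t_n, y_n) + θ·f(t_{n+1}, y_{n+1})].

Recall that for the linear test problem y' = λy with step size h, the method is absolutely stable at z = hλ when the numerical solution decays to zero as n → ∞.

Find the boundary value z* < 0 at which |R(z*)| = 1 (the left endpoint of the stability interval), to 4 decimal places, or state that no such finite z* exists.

Set f=λy, z=hλ:
  y_{n+1} = y_n + z·[3/7·y_n + 4/7·y_{n+1}] ⇒ (1 − 4/7z)y_{n+1} = (1 + 3/7z)y_n
  R(z) = (1 + 3/7z)/(1 − 4/7z).

Find x<0 with |R(x)|<1.
x=-1.46: |R|=0.2040
x=-2: |R|=0.0667
x=-10: |R|=0.4894
x=-100: |R|=0.7199
θ=4/7≥1/2 ⇒ |1+3/7x|<|1−4/7x| ∀x<0 ⇒ interval (−∞,0).

(−∞, 0) — no finite endpoint.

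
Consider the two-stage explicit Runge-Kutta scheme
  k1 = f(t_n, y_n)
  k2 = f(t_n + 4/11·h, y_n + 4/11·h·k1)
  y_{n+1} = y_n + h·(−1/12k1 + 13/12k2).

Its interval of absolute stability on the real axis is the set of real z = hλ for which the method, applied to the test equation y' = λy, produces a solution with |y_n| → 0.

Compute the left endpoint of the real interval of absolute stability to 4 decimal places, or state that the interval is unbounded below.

Set f=λy, z=hλ:
  k1=λy_n ⇒ h·k1=z·y_n;  k2=λ(1+4/11z)y_n ⇒ h·k2=z(1+4/11z)y_n
  y_{n+1}/y_n = 1 − 1/12z + 13/12z(1+4/11z) = 1 + z + 13/33z²
  so R(z) = 1 + z + 13/33z².

Boundary: |R(x)|=1, x<0.
x=-1.75: |R|=0.4564
R=1: x+13/33x²=0 ⇒ x=−33/13=-2.5385; min R=1−1/(4·13/33)=0.3654>−1
Confirm numerically:
  x=-1.632: |R|=0.41723 <1
  x=-1.375: |R|=0.36979 <1
  x=-1.131: |R|=0.37291 <1
  x=-2.992: |R|=1.53457 >1
  x=-2.971: |R|=1.50624 >1
Stable set (-2.5385, 0).

left endpoint -2.5385.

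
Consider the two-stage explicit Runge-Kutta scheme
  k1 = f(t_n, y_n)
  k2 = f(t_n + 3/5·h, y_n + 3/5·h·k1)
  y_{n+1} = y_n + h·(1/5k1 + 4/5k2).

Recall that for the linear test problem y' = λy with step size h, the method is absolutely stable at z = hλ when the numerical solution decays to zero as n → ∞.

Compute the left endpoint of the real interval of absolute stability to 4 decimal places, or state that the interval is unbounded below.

z* = -2.0833.

Set f=λy, z=hλ:
  k1=λy_n ⇒ h·k1=z·y_n;  k2=λ(1+3/5z)y_n ⇒ h·k2=z(1+3/5z)y_n
  y_{n+1}/y_n = 1 + 1/5z + 4/5z(1+3/5z) = 1 + z + 12/25z²
  ⇒ R(z) = 1 + z + 12/25z².

Need |R(x)|<1, x<0.
x=-1.08: |R|=0.4799
R=1: x+12/25x²=0 ⇒ x=−25/12=-2.0833; min R=1−1/(4·12/25)=0.4792>−1
Confirm numerically:
  x=-1.718: |R|=0.69873 <1
  x=-1.281: |R|=0.50666 <1
  x=-1.273: |R|=0.50485 <1
  x=-2.592: |R|=1.63286 >1
  x=-2.402: |R|=1.36741 >1
So |R|<1 on (-2.0833, 0).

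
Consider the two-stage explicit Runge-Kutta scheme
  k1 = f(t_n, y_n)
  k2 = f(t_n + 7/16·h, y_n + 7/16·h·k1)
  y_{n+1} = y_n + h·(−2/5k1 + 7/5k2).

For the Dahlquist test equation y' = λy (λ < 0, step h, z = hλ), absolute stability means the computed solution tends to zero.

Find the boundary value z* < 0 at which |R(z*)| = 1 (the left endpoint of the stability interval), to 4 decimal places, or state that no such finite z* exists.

With y'=λy (z=hλ):
  k1=λy_n ⇒ h·k1=z·y_n;  k2=λ(1+7/16z)y_n ⇒ h·k2=z(1+7/16z)y_n
  y_{n+1}/y_n = 1 − 2/5z + 7/5z(1+7/16z) = 1 + z + 49/80z²
  R(z) = 1 + z + 49/80z².

Boundary: |R(x)|=1, x<0.
x=-1.65: |R|=1.0175
R=1: x+49/80x²=0 ⇒ x=−80/49=-1.6327; min R=1−1/(4·49/80)=0.5918>−1
Confirm numerically:
  x=-1.568: |R|=0.93791 <1
  x=-1.046: |R|=0.62415 <1
  x=-0.969: |R|=0.60611 <1
  x=-0.904: |R|=0.59654 <1
  x=-2.090: |R|=1.58546 >1
  x=-1.991: |R|=1.43700 >1
  x=-1.758: |R|=1.13497 >1
Interval (-1.6327, 0).

left endpoint -1.6327.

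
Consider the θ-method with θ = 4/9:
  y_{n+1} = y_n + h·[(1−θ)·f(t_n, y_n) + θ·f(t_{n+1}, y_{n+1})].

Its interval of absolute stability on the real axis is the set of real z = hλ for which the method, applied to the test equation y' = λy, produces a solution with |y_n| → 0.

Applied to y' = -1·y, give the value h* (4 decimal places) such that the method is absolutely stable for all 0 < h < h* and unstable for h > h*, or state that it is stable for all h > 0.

With y'=λy (z=hλ):
  y_{n+1} = y_n + z·[5/9·y_n + 4/9·y_{n+1}] ⇒ (1 − 4/9z)y_{n+1} = (1 + 5/9z)y_n
  so R(z) = (1 + 5/9z)/(1 − 4/9z).

Boundary: |R(x)|=1, x<0.
x=-0.97: |R|=0.3222
R=−1: 1+5/9x = −1+4/9x ⇒ -1/9x=2 ⇒ x=2/(-1/9)=-18.0000
Confirm numerically:
  x=-16.904: |R|=0.98569 <1
  x=-15.908: |R|=0.97120 <1
  x=-10.754: |R|=0.86070 <1
  x=-18.084: |R|=1.00103 >1
  x=-18.071: |R|=1.00087 >1
So |R|<1 on (-18.0000, 0).

(-18.0000,0); λ=-1 ⇒ h* = (18)/1 = 18.0000.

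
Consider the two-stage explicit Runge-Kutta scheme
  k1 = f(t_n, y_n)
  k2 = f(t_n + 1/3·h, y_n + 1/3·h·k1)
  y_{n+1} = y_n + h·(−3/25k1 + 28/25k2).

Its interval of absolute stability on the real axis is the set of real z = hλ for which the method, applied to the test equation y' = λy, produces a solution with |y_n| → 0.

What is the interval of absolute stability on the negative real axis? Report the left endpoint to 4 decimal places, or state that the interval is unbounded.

z∈(-2.6786,0).

Set f=λy, z=hλ:
  k1=λy_n ⇒ h·k1=z·y_n;  k2=λ(1+1/3z)y_n ⇒ h·k2=z(1+1/3z)y_n
  y_{n+1}/y_n = 1 − 3/25z + 28/25z(1+1/3z) = 1 + z + 28/75z²
  so R(z) = 1 + z + 28/75z².

Need |R(x)|<1, x<0.
x=-1.45: |R|=0.3349
R=1: x+28/75x²=0 ⇒ x=−75/28=-2.6786; min R=1−1/(4·28/75)=0.3304>−1
Confirm numerically:
  x=-1.474: |R|=0.33713 <1
  x=-1.418: |R|=0.33267 <1
  x=-1.262: |R|=0.33259 <1
  x=-1.229: |R|=0.33490 <1
  x=-3.278: |R|=1.73357 >1
  x=-3.206: |R|=1.63128 >1
  x=-2.779: |R|=1.10419 >1
So |R|<1 on (-2.6786, 0).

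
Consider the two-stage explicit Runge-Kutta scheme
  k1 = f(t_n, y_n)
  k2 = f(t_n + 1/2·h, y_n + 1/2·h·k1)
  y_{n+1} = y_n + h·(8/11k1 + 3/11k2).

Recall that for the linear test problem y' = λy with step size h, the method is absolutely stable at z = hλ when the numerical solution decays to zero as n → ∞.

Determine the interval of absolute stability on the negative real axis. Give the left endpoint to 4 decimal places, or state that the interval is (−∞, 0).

On y'=λy, z=hλ:
  k1=λy_n ⇒ h·k1=z·y_n;  k2=λ(1+1/2z)y_n ⇒ h·k2=z(1+1/2z)y_n
  y_{n+1}/y_n = 1 + 8/11z + 3/11z(1+1/2z) = 1 + z + 3/22z²
  R(z) = 1 + z + 3/22z².

Need |R(x)|<1, x<0.
x=-0.61: |R|=0.4407
R=1: x+3/22x²=0 ⇒ x=−22/3=-7.3333; min R=1−1/(4·3/22)=-0.8333>−1
Confirm numerically:
  x=-6.149: |R|=0.00694 <1
  x=-5.723: |R|=0.25672 <1
  x=-5.684: |R|=0.27838 <1
  x=-4.843: |R|=0.64464 <1
  x=-7.669: |R|=1.35103 >1
  x=-7.606: |R|=1.28280 >1
Interval (-7.3333, 0).

z∈(-7.3333,0).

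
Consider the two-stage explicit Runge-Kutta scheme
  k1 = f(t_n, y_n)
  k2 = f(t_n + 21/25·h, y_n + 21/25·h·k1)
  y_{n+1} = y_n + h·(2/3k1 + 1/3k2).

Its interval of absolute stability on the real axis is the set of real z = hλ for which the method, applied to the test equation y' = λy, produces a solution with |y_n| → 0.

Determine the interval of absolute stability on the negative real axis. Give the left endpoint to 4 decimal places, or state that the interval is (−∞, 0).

z∈(-3.5714,0).

Test eqn y'=λy, z=hλ:
  k1=λy_n ⇒ h·k1=z·y_n;  k2=λ(1+21/25z)y_n ⇒ h·k2=z(1+21/25z)y_n
  y_{n+1}/y_n = 1 + 2/3z + 1/3z(1+21/25z) = 1 + z + 7/25z²
  R(z) = 1 + z + 7/25z².

Find x<0 with |R(x)|<1.
x=-1.64: |R|=0.1131
R=1: x+7/25x²=0 ⇒ x=−25/7=-3.5714; min R=1−1/(4·7/25)=0.1071>−1
Confirm numerically:
  x=-3.189: |R|=0.65852 <1
  x=-1.800: |R|=0.10720 <1
  x=-1.742: |R|=0.10768 <1
  x=-1.614: |R|=0.11540 <1
  x=-3.986: |R|=1.46269 >1
  x=-3.964: |R|=1.43572 >1
  x=-3.822: |R|=1.26815 >1
Interval (-3.5714, 0).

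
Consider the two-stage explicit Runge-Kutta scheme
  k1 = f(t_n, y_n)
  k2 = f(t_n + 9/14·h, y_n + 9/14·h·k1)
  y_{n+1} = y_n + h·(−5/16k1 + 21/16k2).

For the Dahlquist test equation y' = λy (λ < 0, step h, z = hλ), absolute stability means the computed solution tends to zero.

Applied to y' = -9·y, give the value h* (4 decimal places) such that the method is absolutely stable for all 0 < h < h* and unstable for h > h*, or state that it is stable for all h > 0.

(-1.1852,0); λ=-9 ⇒ h* = (32/27)/9 = 0.1317.

On y'=λy, z=hλ:
  k1=λy_n ⇒ h·k1=z·y_n;  k2=λ(1+9/14z)y_n ⇒ h·k2=z(1+9/14z)y_n
  y_{n+1}/y_n = 1 − 5/16z + 21/16z(1+9/14z) = 1 + z + 27/32z²
  ⇒ R(z) = 1 + z + 27/32z².

Need |R(x)|<1, x<0.
x=-0.69: |R|=0.7117
R=1: x+27/32x²=0 ⇒ x=−32/27=-1.1852; min R=1−1/(4·27/32)=0.7037>−1
Confirm numerically:
  x=-1.064: |R|=0.89121 <1
  x=-0.604: |R|=0.70381 <1
  x=-0.592: |R|=0.70370 <1
  x=-0.519: |R|=0.70827 <1
  x=-1.722: |R|=1.77996 >1
  x=-1.672: |R|=1.68677 >1
So |R|<1 on (-1.1852, 0).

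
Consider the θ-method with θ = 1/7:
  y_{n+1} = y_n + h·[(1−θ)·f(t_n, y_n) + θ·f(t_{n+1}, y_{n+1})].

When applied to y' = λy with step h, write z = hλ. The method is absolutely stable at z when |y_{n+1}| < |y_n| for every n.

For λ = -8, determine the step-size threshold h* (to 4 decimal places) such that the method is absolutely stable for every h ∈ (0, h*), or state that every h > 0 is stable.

Test eqn y'=λy, z=hλ:
  y_{n+1} = y_n + z·[6/7·y_n + 1/7·y_{n+1}] ⇒ (1 − 1/7z)y_{n+1} = (1 + 6/7z)y_n
  R(z) = (1 + 6/7z)/(1 − 1/7z).

Solve |R(x)|<1 on ℝ⁻.
x=-0.67: |R|=0.3885
R=−1: 1+6/7x = −1+1/7x ⇒ -5/7x=2 ⇒ x=2/(-5/7)=-2.8000
Confirm numerically:
  x=-2.145: |R|=0.64188 <1
  x=-1.713: |R|=0.37622 <1
  x=-1.661: |R|=0.34245 <1
  x=-1.380: |R|=0.15274 <1
  x=-3.311: |R|=1.24779 >1
  x=-2.851: |R|=1.02589 >1
So |R|<1 on (-2.8000, 0).

(-2.8000,0); λ=-8 ⇒ h* = (14/5)/8 = 0.3500.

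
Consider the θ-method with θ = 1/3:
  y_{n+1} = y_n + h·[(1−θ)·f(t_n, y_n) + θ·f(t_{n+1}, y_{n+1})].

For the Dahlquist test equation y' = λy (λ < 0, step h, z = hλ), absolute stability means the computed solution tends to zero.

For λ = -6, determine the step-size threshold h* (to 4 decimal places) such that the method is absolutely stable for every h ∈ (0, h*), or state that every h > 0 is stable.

(-6.0000,0); λ=-6 ⇒ h* = (6)/6 = 1.0000.

With y'=λy (z=hλ):
  y_{n+1} = y_n + z·[2/3·y_n + 1/3·y_{n+1}] ⇒ (1 − 1/3z)y_{n+1} = (1 + 2/3z)y_n
  so R(z) = (1 + 2/3z)/(1 − 1/3z).

Need |R(x)|<1, x<0.
x=-0.51: |R|=0.5641
R=−1: 1+2/3x = −1+1/3x ⇒ -1/3x=2 ⇒ x=2/(-1/3)=-6.0000
Confirm numerically:
  x=-5.675: |R|=0.96254 <1
  x=-5.143: |R|=0.89476 <1
  x=-4.198: |R|=0.74965 <1
  x=-6.429: |R|=1.04550 >1
  x=-6.347: |R|=1.03712 >1
  x=-6.257: |R|=1.02776 >1
Stable set (-6.0000, 0).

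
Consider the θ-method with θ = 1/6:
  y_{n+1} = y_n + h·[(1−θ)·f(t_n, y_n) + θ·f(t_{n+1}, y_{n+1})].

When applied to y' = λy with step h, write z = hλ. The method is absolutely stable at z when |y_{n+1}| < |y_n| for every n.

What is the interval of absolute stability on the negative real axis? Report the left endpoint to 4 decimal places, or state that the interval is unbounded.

With y'=λy (z=hλ):
  y_{n+1} = y_n + z·[5/6·y_n + 1/6·y_{n+1}] ⇒ (1 − 1/6z)y_{n+1} = (1 + 5/6z)y_n
  R(z) = (1 + 5/6z)/(1 − 1/6z).

Solve |R(x)|<1 on ℝ⁻.
x=-0.48: |R|=0.5556
R=−1: 1+5/6x = −1+1/6x ⇒ -2/3x=2 ⇒ x=2/(-2/3)=-3.0000
Confirm numerically:
  x=-2.599: |R|=0.81347 <1
  x=-2.091: |R|=0.55061 <1
  x=-2.012: |R|=0.50674 <1
  x=-1.634: |R|=0.28425 <1
  x=-3.116: |R|=1.05090 >1
  x=-3.114: |R|=1.05003 >1
Interval (-3.0000, 0).

(-3.0000, 0).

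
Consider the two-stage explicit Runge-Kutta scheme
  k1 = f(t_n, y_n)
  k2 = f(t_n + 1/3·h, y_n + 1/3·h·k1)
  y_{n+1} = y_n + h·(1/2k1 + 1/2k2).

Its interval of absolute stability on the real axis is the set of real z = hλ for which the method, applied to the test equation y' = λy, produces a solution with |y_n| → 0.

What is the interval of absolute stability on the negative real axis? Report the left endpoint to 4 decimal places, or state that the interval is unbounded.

z∈(-6.0000,0).

Test eqn y'=λy, z=hλ:
  k1=λy_n ⇒ h·k1=z·y_n;  k2=λ(1+1/3z)y_n ⇒ h·k2=z(1+1/3z)y_n
  y_{n+1}/y_n = 1 + 1/2z + 1/2z(1+1/3z) = 1 + z + 1/6z²
  so R(z) = 1 + z + 1/6z².

Need |R(x)|<1, x<0.
x=-1.51: |R|=0.1300
R=1: x+1/6x²=0 ⇒ x=−6=-6.0000; min R=1−1/(4·1/6)=-0.5000>−1
Confirm numerically:
  x=-5.231: |R|=0.32956 <1
  x=-3.299: |R|=0.48510 <1
  x=-3.145: |R|=0.49650 <1
  x=-2.612: |R|=0.47491 <1
  x=-6.390: |R|=1.41535 >1
  x=-6.151: |R|=1.15480 >1
So |R|<1 on (-6.0000, 0).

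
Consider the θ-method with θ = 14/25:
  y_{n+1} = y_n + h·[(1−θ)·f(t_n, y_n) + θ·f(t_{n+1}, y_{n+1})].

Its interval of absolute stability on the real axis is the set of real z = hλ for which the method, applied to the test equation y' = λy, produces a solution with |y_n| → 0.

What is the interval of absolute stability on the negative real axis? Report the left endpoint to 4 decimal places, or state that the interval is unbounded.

Test eqn y'=λy, z=hλ:
  y_{n+1} = y_n + z·[11/25·y_n + 14/25·y_{n+1}] ⇒ (1 − 14/25z)y_{n+1} = (1 + 11/25z)y_n
  so R(z) = (1 + 11/25z)/(1 − 14/25z).

Find x<0 with |R(x)|<1.
x=-1: |R|=0.3590
x=-2: |R|=0.0566
x=-10: |R|=0.5152
x=-100: |R|=0.7544
θ=14/25≥1/2 ⇒ |1+11/25x|<|1−14/25x| ∀x<0 ⇒ stable on all of ℝ⁻.

interval (−∞, 0).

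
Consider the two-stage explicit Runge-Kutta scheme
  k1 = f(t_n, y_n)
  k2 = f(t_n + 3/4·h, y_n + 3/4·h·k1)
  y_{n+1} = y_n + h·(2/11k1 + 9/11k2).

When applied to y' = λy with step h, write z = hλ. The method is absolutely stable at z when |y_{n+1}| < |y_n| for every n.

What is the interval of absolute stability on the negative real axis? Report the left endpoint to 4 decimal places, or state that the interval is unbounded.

Test eqn y'=λy, z=hλ:
  k1=λy_n ⇒ h·k1=z·y_n;  k2=λ(1+3/4z)y_n ⇒ h·k2=z(1+3/4z)y_n
  y_{n+1}/y_n = 1 + 2/11z + 9/11z(1+3/4z) = 1 + z + 27/44z²
  ⇒ R(z) = 1 + z + 27/44z².

Solve |R(x)|<1 on ℝ⁻.
x=-1.58: |R|=0.9519
R=1: x+27/44x²=0 ⇒ x=−44/27=-1.6296; min R=1−1/(4·27/44)=0.5926>−1
Confirm numerically:
  x=-1.444: |R|=0.83552 <1
  x=-1.283: |R|=0.72710 <1
  x=-1.220: |R|=0.69334 <1
  x=-1.980: |R|=1.42570 >1
  x=-1.698: |R|=1.07124 >1
Stable set (-1.6296, 0).

(-1.6296, 0).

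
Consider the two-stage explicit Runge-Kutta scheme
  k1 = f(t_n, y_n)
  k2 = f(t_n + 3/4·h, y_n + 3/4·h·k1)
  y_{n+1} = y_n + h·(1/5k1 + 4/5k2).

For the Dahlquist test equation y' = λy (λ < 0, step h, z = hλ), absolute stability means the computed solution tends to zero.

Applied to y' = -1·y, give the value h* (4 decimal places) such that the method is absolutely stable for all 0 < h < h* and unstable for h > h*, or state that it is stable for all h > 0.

With y'=λy (z=hλ):
  k1=λy_n ⇒ h·k1=z·y_n;  k2=λ(1+3/4z)y_n ⇒ h·k2=z(1+3/4z)y_n
  y_{n+1}/y_n = 1 + 1/5z + 4/5z(1+3/4z) = 1 + z + 3/5z²
  Hence R(z) = 1 + z + 3/5z².

Boundary: |R(x)|=1, x<0.
x=-1.41: |R|=0.7829
R=1: x+3/5x²=0 ⇒ x=−5/3=-1.6667; min R=1−1/(4·3/5)=0.5833>−1
Confirm numerically:
  x=-1.590: |R|=0.92686 <1
  x=-1.400: |R|=0.77600 <1
  x=-1.037: |R|=0.60822 <1
  x=-2.159: |R|=1.63777 >1
  x=-1.707: |R|=1.04131 >1
Stable set (-1.6667, 0).

(-1.6667,0); λ=-1 ⇒ h* = (5/3)/1 = 1.6667.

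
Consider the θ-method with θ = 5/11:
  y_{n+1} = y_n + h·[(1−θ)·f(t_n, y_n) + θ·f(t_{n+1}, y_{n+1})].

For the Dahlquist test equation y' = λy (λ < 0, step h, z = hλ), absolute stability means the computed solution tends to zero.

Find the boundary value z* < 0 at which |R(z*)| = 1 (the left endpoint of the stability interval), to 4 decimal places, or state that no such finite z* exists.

Test eqn y'=λy, z=hλ:
  y_{n+1} = y_n + z·[6/11·y_n + 5/11·y_{n+1}] ⇒ (1 − 5/11z)y_{n+1} = (1 + 6/11z)y_n
  Hence R(z) = (1 + 6/11z)/(1 − 5/11z).

Solve |R(x)|<1 on ℝ⁻.
x=-0.51: |R|=0.5860
R=−1: 1+6/11x = −1+5/11x ⇒ -1/11x=2 ⇒ x=2/(-1/11)=-22.0000
Confirm numerically:
  x=-17.941: |R|=0.95969 <1
  x=-12.151: |R|=0.86274 <1
  x=-11.138: |R|=0.83713 <1
  x=-8.809: |R|=0.76036 <1
  x=-22.268: |R|=1.00219 >1
  x=-22.246: |R|=1.00201 >1
Interval (-22.0000, 0).

z* = -22.0000.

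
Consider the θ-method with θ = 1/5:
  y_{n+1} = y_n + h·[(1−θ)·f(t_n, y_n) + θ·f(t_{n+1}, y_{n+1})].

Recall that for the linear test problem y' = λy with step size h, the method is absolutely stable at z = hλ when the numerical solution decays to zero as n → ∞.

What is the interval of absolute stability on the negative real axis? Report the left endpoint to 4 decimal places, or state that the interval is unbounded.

With y'=λy (z=hλ):
  y_{n+1} = y_n + z·[4/5·y_n + 1/5·y_{n+1}] ⇒ (1 − 1/5z)y_{n+1} = (1 + 4/5z)y_n
  ⇒ R(z) = (1 + 4/5z)/(1 − 1/5z).

Find x<0 with |R(x)|<1.
x=-1.46: |R|=0.1300
R=−1: 1+4/5x = −1+1/5x ⇒ -3/5x=2 ⇒ x=2/(-3/5)=-3.3333
Confirm numerically:
  x=-2.899: |R|=0.83504 <1
  x=-2.229: |R|=0.54171 <1
  x=-1.615: |R|=0.22071 <1
  x=-3.759: |R|=1.14579 >1
  x=-3.473: |R|=1.04945 >1
  x=-3.404: |R|=1.02523 >1
So |R|<1 on (-3.3333, 0).

(-3.3333, 0).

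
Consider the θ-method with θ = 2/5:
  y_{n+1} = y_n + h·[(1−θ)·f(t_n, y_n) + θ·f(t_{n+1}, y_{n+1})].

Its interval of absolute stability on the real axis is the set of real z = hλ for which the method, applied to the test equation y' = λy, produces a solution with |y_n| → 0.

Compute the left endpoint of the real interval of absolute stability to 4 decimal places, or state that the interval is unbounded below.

z* = -10.0000.

Set f=λy, z=hλ:
  y_{n+1} = y_n + z·[3/5·y_n + 2/5·y_{n+1}] ⇒ (1 − 2/5z)y_{n+1} = (1 + 3/5z)y_n
  Hence R(z) = (1 + 3/5z)/(1 − 2/5z).

Find x<0 with |R(x)|<1.
x=-1.36: |R|=0.1192
R=−1: 1+3/5x = −1+2/5x ⇒ -1/5x=2 ⇒ x=2/(-1/5)=-10.0000
Confirm numerically:
  x=-8.496: |R|=0.93161 <1
  x=-6.276: |R|=0.78783 <1
  x=-4.723: |R|=0.63471 <1
  x=-10.254: |R|=1.00996 >1
  x=-10.213: |R|=1.00838 >1
  x=-10.186: |R|=1.00733 >1
So |R|<1 on (-10.0000, 0).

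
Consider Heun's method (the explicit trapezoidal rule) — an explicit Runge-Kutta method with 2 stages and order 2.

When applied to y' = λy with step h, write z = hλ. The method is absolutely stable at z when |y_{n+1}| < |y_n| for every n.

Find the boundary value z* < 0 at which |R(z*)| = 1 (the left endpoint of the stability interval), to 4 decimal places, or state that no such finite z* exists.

z* = -2.0000.

Set f=λy, z=hλ:
  order 2, 2-stage ⇒ R(z)=1+z+z^2/2
  (e.g. R(-0.66)=0.55780, |R|=0.55780)

Solve |R(x)|<1 on ℝ⁻.
x=-0.66: |R|=0.5578
|R(-1.78)|=0.8042 |R(-1.65)|=0.7112 |R(-1.24)|=0.5288
Bisect:
  x_lo=-2.7453 |R|=2.0230  x_hi=-0.2321 |R|=0.7948
  mid=-1.48870 |R|=0.61942 →hi
  mid=-2.11699 |R|=1.12383 →lo
  mid=-1.80285 |R|=0.82228 →hi
  mid=-1.95992 |R|=0.96072 →hi
  mid=-2.03845 |R|=1.03919 →lo
  mid=-1.99918 |R|=0.99918 →hi
  mid=-2.01882 |R|=1.01900 →lo
  mid=-2.00900 |R|=1.00904 →lo
  ...
  [-2.00010,-1.99995] ⇒ x*=-2.0000
Stable set (-2.0000, 0).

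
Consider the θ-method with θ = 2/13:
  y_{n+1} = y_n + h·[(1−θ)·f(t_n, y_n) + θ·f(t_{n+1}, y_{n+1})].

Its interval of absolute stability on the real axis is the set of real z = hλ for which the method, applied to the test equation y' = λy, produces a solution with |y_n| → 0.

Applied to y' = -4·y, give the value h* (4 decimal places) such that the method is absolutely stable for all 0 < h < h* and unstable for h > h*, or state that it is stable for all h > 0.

Set f=λy, z=hλ:
  y_{n+1} = y_n + z·[11/13·y_n + 2/13·y_{n+1}] ⇒ (1 − 2/13z)y_{n+1} = (1 + 11/13z)y_n
  R(z) = (1 + 11/13z)/(1 − 2/13z).

Boundary: |R(x)|=1, x<0.
x=-1.15: |R|=0.0229
R=−1: 1+11/13x = −1+2/13x ⇒ -9/13x=2 ⇒ x=2/(-9/13)=-2.8889
Confirm numerically:
  x=-2.399: |R|=0.75228 <1
  x=-1.695: |R|=0.34442 <1
  x=-1.579: |R|=0.27039 <1
  x=-1.515: |R|=0.22863 <1
  x=-3.367: |R|=1.21805 >1
  x=-3.292: |R|=1.18525 >1
So |R|<1 on (-2.8889, 0).

(-2.8889,0); λ=-4 ⇒ h* = (26/9)/4 = 0.7222.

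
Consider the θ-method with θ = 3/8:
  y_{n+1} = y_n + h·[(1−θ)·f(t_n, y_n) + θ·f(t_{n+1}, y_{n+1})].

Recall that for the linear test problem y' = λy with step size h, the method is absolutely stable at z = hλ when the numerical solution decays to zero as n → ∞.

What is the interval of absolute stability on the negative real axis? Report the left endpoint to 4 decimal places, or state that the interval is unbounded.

Test eqn y'=λy, z=hλ:
  y_{n+1} = y_n + z·[5/8·y_n + 3/8·y_{n+1}] ⇒ (1 − 3/8z)y_{n+1} = (1 + 5/8z)y_n
  Hence R(z) = (1 + 5/8z)/(1 − 3/8z).

Find x<0 with |R(x)|<1.
x=-1.07: |R|=0.2364
R=−1: 1+5/8x = −1+3/8x ⇒ -1/4x=2 ⇒ x=2/(-1/4)=-8.0000
Confirm numerically:
  x=-7.476: |R|=0.96556 <1
  x=-6.486: |R|=0.88972 <1
  x=-6.226: |R|=0.86701 <1
  x=-3.740: |R|=0.55671 <1
  x=-8.411: |R|=1.02473 >1
  x=-8.394: |R|=1.02375 >1
  x=-8.171: |R|=1.01052 >1
So |R|<1 on (-8.0000, 0).

z∈(-8.0000,0).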